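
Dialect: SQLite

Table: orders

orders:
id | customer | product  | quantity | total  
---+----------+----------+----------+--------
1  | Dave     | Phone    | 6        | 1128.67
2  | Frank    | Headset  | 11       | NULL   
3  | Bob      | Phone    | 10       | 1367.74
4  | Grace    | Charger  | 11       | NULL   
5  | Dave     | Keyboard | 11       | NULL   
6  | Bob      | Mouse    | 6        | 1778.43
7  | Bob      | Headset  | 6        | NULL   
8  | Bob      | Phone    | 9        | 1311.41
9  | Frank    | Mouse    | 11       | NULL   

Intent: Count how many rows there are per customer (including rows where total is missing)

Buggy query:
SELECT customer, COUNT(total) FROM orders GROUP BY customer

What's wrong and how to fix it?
Bug: COUNT(total) skips NULLs, so groups with missing total are undercounted

Fix: Use COUNT(*) to count all rows regardless of NULL

Corrected query:
SELECT customer, COUNT(*) FROM orders GROUP BY customer

Result:
customer | COUNT(*)
---------+---------
Bob      | 4       
Dave     | 2       
Frank    | 2       
Grace    | 1       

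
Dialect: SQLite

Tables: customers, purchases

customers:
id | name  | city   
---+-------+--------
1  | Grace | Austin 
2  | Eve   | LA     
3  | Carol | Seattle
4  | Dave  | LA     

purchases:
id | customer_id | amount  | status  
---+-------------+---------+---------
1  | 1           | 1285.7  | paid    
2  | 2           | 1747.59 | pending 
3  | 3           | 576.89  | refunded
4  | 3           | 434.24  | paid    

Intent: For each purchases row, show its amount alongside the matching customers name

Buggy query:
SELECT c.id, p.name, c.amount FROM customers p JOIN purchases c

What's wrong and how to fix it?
Bug: Missing join condition: each purchases row is matched to all customers rows instead of just its own

Fix: Add ON c.customer_id = p.id to the JOIN

Corrected query:
SELECT c.id, p.name, c.amount FROM customers p JOIN purchases c ON c.customer_id = p.id

Result:
id | name  | amount 
---+-------+--------
1  | Grace | 1285.7 
2  | Eve   | 1747.59
3  | Carol | 576.89 
4  | Carol | 434.24 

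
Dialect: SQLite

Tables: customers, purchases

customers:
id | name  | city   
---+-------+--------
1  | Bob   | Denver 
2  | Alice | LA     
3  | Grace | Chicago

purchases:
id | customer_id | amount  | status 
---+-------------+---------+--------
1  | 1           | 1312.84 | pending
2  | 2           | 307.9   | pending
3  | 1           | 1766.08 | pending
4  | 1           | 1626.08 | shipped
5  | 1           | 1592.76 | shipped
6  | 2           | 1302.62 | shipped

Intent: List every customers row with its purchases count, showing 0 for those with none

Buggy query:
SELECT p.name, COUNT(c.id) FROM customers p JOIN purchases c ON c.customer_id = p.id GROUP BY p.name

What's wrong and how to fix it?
Bug: An inner join excludes parents with zero children

Fix: Switch to LEFT JOIN to retain unmatched parent rows

Corrected query:
SELECT p.name, COUNT(c.id) FROM customers p LEFT JOIN purchases c ON c.customer_id = p.id GROUP BY p.name

Result:
name  | COUNT(c.id)
------+------------
Alice | 2          
Bob   | 4          
Grace | 0          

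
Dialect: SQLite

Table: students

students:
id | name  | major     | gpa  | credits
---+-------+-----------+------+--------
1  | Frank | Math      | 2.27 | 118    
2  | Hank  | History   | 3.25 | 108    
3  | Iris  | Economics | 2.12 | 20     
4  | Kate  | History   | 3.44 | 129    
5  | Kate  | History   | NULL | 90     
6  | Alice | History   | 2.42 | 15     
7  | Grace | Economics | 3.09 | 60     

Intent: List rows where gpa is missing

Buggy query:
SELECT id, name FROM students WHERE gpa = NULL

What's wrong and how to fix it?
Bug: Comparing to NULL with '=' never matches; NULL = NULL is unknown, not true

Fix: Replace '= NULL' with 'IS NULL'

Corrected query:
SELECT id, name FROM students WHERE gpa IS NULL

Result:
id | name
---+-----
5  | Kate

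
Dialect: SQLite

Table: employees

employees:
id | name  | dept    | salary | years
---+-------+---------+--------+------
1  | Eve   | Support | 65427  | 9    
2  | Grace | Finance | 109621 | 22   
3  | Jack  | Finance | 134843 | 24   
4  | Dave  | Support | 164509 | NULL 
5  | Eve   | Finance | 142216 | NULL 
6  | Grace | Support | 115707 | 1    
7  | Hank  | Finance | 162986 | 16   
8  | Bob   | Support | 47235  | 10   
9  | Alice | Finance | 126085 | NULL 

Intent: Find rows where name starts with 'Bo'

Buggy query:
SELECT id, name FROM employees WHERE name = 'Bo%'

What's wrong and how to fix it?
Bug: '=' compares the literal string including the % character; pattern matching needs LIKE

Fix: Use LIKE for wildcard pattern matching

Corrected query:
SELECT id, name FROM employees WHERE name LIKE 'Bo%'

Result:
id | name
---+-----
8  | Bob 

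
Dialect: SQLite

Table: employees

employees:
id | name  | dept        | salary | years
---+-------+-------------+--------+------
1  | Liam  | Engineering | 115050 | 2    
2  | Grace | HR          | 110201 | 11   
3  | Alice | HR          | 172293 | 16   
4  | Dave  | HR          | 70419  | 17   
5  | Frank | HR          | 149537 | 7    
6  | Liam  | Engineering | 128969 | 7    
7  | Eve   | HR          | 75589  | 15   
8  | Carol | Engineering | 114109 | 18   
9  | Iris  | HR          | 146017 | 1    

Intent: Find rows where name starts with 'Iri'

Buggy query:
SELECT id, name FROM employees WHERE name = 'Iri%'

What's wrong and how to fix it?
Bug: '=' compares the literal string including the % character; pattern matching needs LIKE

Fix: Use LIKE for wildcard pattern matching

Corrected query:
SELECT id, name FROM employees WHERE name LIKE 'Iri%'

Result:
id | name
---+-----
9  | Iris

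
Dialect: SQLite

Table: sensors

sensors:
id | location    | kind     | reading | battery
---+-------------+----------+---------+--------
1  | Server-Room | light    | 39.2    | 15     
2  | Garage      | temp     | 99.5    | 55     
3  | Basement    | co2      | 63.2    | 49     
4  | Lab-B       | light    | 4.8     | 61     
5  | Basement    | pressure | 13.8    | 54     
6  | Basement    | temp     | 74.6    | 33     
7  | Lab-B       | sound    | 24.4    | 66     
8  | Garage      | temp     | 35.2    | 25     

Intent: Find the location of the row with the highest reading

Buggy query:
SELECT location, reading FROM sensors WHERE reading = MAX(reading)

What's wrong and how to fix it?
Bug: WHERE is evaluated per row; an aggregate over the whole table isn't defined there

Fix: Wrap MAX in a scalar subquery so WHERE compares against a single value

Corrected query:
SELECT location, reading FROM sensors WHERE reading = (SELECT MAX(reading) FROM sensors)

Result:
location | reading
---------+--------
Garage   | 99.5   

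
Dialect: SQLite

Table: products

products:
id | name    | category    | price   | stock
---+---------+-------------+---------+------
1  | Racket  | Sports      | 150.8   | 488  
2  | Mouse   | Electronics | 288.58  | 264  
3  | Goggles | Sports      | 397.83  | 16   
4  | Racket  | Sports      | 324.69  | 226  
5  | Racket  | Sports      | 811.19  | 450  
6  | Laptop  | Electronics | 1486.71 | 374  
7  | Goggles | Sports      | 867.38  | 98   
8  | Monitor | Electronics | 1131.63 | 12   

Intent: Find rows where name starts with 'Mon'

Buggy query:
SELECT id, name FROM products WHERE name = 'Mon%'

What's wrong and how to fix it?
Bug: '=' compares the literal string including the % character; pattern matching needs LIKE

Fix: Use LIKE for wildcard pattern matching

Corrected query:
SELECT id, name FROM products WHERE name LIKE 'Mon%'

Result:
id | name   
---+--------
8  | Monitor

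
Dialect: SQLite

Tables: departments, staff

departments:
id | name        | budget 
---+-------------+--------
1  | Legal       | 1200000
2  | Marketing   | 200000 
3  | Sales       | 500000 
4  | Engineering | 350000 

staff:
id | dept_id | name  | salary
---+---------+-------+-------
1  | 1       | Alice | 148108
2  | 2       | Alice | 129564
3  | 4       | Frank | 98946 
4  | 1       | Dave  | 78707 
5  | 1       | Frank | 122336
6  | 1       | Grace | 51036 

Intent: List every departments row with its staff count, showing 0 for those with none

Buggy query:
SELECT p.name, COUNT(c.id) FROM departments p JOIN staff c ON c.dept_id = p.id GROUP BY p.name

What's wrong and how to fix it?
Bug: An inner join excludes parents with zero children

Fix: Use LEFT JOIN so parents without children still appear (COUNT(c.id) gives 0)

Corrected query:
SELECT p.name, COUNT(c.id) FROM departments p LEFT JOIN staff c ON c.dept_id = p.id GROUP BY p.name

Result:
name        | COUNT(c.id)
------------+------------
Engineering | 1          
Legal       | 4          
Marketing   | 1          
Sales       | 0          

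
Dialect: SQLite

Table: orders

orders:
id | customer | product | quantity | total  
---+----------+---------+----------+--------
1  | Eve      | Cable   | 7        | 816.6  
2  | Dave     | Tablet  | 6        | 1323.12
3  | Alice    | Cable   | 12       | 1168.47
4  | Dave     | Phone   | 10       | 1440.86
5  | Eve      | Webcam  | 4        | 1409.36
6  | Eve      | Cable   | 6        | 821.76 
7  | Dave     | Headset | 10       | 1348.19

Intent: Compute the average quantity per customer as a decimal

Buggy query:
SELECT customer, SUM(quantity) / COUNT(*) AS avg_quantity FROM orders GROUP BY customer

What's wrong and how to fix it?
Bug: SUM(quantity) and COUNT(*) are both integers; the division truncates the fractional part

Fix: Multiply by 1.0 (or CAST to REAL) to force floating-point division

Corrected query:
SELECT customer, SUM(quantity) * 1.0 / COUNT(*) AS avg_quantity FROM orders GROUP BY customer

Result:
customer | avg_quantity
---------+-------------
Alice    | 12          
Dave     | 8.666667    
Eve      | 5.666667    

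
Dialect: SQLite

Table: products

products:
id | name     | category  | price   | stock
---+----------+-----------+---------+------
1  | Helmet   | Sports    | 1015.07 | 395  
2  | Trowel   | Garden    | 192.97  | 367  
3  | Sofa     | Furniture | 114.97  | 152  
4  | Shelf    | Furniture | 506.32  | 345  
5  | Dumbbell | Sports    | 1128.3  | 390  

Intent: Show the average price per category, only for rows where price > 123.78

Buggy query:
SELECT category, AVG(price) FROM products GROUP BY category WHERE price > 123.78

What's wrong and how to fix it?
Bug: WHERE cannot follow GROUP BY

Fix: Move the WHERE clause before GROUP BY

Corrected query:
SELECT category, AVG(price) FROM products WHERE price > 123.78 GROUP BY category

Result:
category  | AVG(price)
----------+-----------
Furniture | 506.32    
Garden    | 192.97    
Sports    | 1071.685  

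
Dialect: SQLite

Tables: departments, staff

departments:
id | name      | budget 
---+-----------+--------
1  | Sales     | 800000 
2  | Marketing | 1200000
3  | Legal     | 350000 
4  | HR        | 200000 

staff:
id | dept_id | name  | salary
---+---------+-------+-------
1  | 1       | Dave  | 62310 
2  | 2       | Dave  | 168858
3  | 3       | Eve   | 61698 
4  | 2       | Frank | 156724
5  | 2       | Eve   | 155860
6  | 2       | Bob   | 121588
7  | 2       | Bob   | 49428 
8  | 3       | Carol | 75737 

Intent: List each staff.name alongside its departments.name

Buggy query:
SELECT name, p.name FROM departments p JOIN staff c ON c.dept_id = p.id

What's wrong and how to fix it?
Bug: 'name' exists in both joined tables, so the database can't tell which one is meant

Fix: Prefix ambiguous columns with the table alias

Corrected query:
SELECT c.name, p.name FROM departments p JOIN staff c ON c.dept_id = p.id

Result:
name  | name     
------+----------
Dave  | Sales    
Dave  | Marketing
Eve   | Legal    
Frank | Marketing
Eve   | Marketing
Bob   | Marketing
Bob   | Marketing
Carol | Legal    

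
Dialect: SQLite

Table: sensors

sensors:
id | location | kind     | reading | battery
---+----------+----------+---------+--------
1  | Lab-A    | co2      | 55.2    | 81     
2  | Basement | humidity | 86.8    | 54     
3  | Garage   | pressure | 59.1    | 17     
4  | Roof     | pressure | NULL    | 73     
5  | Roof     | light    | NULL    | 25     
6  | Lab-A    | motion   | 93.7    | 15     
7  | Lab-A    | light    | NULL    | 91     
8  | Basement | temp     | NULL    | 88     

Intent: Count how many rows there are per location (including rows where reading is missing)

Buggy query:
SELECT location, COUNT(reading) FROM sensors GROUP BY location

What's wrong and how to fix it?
Bug: COUNT(reading) skips NULLs, so groups with missing reading are undercounted

Fix: Use COUNT(*) to count all rows regardless of NULL

Corrected query:
SELECT location, COUNT(*) FROM sensors GROUP BY location

Result:
location | COUNT(*)
---------+---------
Basement | 2       
Garage   | 1       
Lab-A    | 3       
Roof     | 2       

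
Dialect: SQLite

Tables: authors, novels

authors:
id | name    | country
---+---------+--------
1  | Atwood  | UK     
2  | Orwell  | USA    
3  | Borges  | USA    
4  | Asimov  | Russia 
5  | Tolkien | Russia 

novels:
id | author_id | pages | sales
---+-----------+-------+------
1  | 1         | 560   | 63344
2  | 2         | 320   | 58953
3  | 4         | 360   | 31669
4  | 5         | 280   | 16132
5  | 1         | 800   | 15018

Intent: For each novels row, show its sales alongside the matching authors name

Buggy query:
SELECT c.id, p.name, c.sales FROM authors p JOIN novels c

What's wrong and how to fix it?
Bug: Missing join condition: each novels row is matched to all authors rows instead of just its own

Fix: Add ON c.author_id = p.id to the JOIN

Corrected query:
SELECT c.id, p.name, c.sales FROM authors p JOIN novels c ON c.author_id = p.id

Result:
id | name    | sales
---+---------+------
1  | Atwood  | 63344
2  | Orwell  | 58953
3  | Asimov  | 31669
4  | Tolkien | 16132
5  | Atwood  | 15018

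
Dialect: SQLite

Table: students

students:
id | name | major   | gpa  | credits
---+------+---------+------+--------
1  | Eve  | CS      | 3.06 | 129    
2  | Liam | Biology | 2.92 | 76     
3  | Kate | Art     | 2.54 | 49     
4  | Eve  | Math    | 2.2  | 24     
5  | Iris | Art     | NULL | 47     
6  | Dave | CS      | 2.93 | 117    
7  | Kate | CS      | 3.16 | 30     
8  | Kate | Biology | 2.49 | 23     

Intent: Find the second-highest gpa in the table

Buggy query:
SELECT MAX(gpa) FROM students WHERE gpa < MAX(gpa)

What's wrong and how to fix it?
Bug: The inner MAX is an aggregate inside WHERE, which is not allowed

Fix: Compute the overall MAX in a subquery, then take MAX of rows below it

Corrected query:
SELECT MAX(gpa) FROM students WHERE gpa < (SELECT MAX(gpa) FROM students)

Result:
MAX(gpa)
--------
3.06    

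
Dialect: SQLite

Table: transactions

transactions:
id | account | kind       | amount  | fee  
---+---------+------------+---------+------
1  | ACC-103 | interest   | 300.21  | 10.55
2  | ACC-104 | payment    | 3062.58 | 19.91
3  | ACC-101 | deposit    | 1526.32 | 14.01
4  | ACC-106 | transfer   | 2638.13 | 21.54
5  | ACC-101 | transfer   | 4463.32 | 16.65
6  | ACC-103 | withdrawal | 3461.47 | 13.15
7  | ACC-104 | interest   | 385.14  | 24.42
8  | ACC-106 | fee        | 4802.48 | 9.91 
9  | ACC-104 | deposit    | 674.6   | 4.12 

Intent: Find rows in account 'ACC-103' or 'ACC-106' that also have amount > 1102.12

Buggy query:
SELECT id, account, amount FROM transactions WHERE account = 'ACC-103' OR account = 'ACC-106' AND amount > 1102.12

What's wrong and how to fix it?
Bug: Without parentheses, AND is evaluated before OR, so the amount filter only applies to the 'ACC-106' branch

Fix: Add parentheses around the OR so the AND applies to both alternatives

Corrected query:
SELECT id, account, amount FROM transactions WHERE (account = 'ACC-103' OR account = 'ACC-106') AND amount > 1102.12

Result:
id | account | amount 
---+---------+--------
4  | ACC-106 | 2638.13
6  | ACC-103 | 3461.47
8  | ACC-106 | 4802.48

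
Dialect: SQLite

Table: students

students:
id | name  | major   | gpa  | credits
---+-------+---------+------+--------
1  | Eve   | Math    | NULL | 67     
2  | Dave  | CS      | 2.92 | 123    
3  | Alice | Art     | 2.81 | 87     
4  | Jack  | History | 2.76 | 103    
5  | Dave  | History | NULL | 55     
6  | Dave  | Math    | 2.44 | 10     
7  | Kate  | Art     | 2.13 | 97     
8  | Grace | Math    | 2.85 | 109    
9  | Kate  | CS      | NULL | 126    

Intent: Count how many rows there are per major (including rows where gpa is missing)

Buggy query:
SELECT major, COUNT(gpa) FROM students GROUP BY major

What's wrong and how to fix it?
Bug: COUNT(gpa) skips NULLs, so groups with missing gpa are undercounted

Fix: Replace COUNT(gpa) with COUNT(*)

Corrected query:
SELECT major, COUNT(*) FROM students GROUP BY major

Result:
major   | COUNT(*)
--------+---------
Art     | 2       
CS      | 2       
History | 2       
Math    | 3       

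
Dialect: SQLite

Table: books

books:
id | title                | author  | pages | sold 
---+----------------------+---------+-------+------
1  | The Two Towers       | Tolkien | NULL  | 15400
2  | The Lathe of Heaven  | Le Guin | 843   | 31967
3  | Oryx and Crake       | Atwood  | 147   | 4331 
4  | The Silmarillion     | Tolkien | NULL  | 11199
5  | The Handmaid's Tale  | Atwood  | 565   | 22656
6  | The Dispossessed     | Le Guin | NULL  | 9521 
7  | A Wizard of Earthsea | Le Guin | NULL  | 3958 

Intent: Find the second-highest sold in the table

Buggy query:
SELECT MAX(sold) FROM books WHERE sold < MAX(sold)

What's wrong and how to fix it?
Bug: The inner MAX is an aggregate inside WHERE, which is not allowed

Fix: Put the inner MAX in a scalar subquery

Corrected query:
SELECT MAX(sold) FROM books WHERE sold < (SELECT MAX(sold) FROM books)

Result:
MAX(sold)
---------
22656    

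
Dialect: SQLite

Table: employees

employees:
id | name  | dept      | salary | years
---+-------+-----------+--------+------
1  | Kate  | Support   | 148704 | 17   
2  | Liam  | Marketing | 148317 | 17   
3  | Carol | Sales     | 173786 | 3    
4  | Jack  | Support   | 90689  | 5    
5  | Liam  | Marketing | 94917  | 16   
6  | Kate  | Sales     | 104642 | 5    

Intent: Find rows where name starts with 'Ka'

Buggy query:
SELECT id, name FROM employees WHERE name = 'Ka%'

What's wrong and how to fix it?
Bug: Wildcards only work with LIKE; '=' treats '%' as a literal character

Fix: Replace '=' with LIKE so 'Ka%' is treated as a pattern

Corrected query:
SELECT id, name FROM employees WHERE name LIKE 'Ka%'

Result:
id | name
---+-----
1  | Kate
6  | Kate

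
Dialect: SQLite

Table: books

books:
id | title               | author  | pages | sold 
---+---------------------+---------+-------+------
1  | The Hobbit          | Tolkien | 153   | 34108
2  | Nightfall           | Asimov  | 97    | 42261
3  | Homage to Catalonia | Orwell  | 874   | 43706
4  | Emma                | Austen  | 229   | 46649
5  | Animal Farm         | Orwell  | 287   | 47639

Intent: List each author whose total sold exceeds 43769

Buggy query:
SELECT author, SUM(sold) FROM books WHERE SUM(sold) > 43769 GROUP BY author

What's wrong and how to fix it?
Bug: SUM(sold) is an aggregate, but WHERE filters rows before aggregation

Fix: Move the aggregate condition to a HAVING clause

Corrected query:
SELECT author, SUM(sold) FROM books GROUP BY author HAVING SUM(sold) > 43769

Result:
author | SUM(sold)
-------+----------
Austen | 46649    
Orwell | 91345    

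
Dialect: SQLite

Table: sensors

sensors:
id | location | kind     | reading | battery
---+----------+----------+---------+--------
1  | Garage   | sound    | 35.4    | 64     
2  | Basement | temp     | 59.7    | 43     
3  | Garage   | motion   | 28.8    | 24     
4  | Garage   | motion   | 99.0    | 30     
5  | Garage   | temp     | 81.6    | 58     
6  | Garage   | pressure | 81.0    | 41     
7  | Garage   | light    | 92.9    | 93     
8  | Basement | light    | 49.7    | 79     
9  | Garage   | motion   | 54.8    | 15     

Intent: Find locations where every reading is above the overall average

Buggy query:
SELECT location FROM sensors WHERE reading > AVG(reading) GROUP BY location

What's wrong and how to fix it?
Bug: AVG() is an aggregate; it can't sit directly in WHERE

Fix: Use a subquery for AVG and a HAVING MIN(...) filter so the condition holds for every row in the group

Corrected query:
SELECT location FROM sensors GROUP BY location HAVING MIN(reading) > (SELECT AVG(reading) FROM sensors)

Result:
(no rows)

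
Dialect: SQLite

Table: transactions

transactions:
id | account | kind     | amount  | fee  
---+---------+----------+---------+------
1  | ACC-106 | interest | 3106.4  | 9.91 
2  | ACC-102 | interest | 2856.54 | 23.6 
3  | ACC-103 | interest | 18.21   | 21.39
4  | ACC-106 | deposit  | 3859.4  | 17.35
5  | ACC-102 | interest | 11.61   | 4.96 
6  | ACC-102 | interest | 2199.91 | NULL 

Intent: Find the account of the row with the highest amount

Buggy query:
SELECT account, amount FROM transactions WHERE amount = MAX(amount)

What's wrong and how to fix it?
Bug: MAX(amount) is an aggregate and cannot be used directly in WHERE

Fix: Wrap MAX in a scalar subquery so WHERE compares against a single value

Corrected query:
SELECT account, amount FROM transactions WHERE amount = (SELECT MAX(amount) FROM transactions)

Result:
account | amount
--------+-------
ACC-106 | 3859.4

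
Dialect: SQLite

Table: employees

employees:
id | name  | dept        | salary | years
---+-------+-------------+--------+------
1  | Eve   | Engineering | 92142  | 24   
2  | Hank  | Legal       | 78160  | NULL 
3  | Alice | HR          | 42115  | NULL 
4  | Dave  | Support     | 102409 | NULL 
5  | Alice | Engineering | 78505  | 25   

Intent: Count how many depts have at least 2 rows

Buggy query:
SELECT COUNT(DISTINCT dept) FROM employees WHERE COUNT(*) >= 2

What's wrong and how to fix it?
Bug: WHERE filters individual rows, not groups, so a group-level COUNT is invalid there

Fix: Use a subquery that GROUPs and filters with HAVING, then count its rows

Corrected query:
SELECT COUNT(*) FROM (SELECT dept FROM employees GROUP BY dept HAVING COUNT(*) >= 2)

Result:
COUNT(*)
--------
1       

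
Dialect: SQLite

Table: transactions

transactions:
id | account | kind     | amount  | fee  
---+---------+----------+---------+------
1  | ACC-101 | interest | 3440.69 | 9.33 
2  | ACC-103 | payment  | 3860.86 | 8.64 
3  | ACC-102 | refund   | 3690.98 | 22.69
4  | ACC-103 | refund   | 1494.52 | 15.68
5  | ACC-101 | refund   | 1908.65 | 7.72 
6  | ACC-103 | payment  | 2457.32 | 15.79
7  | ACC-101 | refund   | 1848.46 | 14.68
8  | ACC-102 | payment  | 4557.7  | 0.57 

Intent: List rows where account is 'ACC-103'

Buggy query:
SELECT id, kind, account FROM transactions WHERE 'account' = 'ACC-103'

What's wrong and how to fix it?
Bug: 'account' in single quotes is a string literal, not the column; the comparison is literal-vs-literal and never true

Fix: Reference the column as account without single quotes

Corrected query:
SELECT id, kind, account FROM transactions WHERE account = 'ACC-103'

Result:
id | kind    | account
---+---------+--------
2  | payment | ACC-103
4  | refund  | ACC-103
6  | payment | ACC-103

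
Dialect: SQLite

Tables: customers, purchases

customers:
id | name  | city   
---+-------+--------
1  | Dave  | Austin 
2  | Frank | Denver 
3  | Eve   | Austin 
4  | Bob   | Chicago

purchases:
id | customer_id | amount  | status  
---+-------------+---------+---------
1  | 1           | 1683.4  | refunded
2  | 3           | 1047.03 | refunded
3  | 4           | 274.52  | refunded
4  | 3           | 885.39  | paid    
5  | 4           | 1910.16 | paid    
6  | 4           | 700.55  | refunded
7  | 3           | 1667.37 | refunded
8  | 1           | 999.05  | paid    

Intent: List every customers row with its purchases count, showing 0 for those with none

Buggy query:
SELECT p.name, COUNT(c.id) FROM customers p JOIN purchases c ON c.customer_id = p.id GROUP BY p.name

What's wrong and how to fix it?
Bug: An inner join excludes parents with zero children

Fix: Switch to LEFT JOIN to retain unmatched parent rows

Corrected query:
SELECT p.name, COUNT(c.id) FROM customers p LEFT JOIN purchases c ON c.customer_id = p.id GROUP BY p.name

Result:
name  | COUNT(c.id)
------+------------
Bob   | 3          
Dave  | 2          
Eve   | 3          
Frank | 0          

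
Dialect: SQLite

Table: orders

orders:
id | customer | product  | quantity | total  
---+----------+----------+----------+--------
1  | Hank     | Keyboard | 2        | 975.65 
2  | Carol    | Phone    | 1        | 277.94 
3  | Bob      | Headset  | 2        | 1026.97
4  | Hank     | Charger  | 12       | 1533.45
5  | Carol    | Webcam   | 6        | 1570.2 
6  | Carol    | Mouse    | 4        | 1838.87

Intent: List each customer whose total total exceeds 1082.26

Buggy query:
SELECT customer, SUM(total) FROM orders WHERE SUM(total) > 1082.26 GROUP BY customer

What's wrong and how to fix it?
Bug: WHERE runs before GROUP BY, so aggregates aren't available there

Fix: Move the aggregate condition to a HAVING clause

Corrected query:
SELECT customer, SUM(total) FROM orders GROUP BY customer HAVING SUM(total) > 1082.26

Result:
customer | SUM(total)
---------+-----------
Carol    | 3687.01   
Hank     | 2509.1    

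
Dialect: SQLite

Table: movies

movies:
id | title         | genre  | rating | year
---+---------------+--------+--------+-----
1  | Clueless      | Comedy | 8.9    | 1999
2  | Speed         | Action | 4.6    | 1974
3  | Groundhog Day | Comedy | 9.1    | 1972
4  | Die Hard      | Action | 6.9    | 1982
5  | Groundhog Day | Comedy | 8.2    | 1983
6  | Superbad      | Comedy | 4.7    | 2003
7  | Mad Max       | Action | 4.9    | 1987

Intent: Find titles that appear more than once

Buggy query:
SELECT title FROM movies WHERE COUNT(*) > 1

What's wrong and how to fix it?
Bug: WHERE can't reference COUNT(*); aggregates are computed after WHERE

Fix: GROUP BY title, then filter groups with HAVING COUNT(*) > 1

Corrected query:
SELECT title FROM movies GROUP BY title HAVING COUNT(*) > 1

Result:
title        
-------------
Groundhog Day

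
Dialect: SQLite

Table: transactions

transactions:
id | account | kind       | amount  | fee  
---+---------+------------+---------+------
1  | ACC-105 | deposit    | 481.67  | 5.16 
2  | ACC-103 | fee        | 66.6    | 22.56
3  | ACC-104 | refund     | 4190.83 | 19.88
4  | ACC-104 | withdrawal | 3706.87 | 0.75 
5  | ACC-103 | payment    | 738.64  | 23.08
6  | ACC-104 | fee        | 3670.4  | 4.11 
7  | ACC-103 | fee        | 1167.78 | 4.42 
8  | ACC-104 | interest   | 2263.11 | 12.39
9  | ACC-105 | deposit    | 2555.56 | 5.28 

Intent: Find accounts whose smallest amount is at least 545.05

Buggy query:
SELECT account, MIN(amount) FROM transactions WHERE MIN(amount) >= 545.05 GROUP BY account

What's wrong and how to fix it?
Bug: Aggregates like MIN are computed per group after WHERE runs

Fix: Use HAVING for the per-group MIN condition

Corrected query:
SELECT account, MIN(amount) FROM transactions GROUP BY account HAVING MIN(amount) >= 545.05

Result:
account | MIN(amount)
--------+------------
ACC-104 | 2263.11    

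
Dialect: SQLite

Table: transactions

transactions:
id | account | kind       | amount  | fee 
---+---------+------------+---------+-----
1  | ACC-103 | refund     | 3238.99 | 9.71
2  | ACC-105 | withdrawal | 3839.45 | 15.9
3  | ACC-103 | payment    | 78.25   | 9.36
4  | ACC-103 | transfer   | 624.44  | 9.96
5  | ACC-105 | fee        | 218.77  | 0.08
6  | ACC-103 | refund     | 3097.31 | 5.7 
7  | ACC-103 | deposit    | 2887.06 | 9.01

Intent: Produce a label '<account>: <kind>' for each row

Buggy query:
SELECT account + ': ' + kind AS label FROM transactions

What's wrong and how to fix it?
Bug: '+' is numeric addition; on text columns SQLite converts them to 0 instead of concatenating

Fix: Replace + with || to concatenate text

Corrected query:
SELECT account || ': ' || kind AS label FROM transactions

Result:
label              
-------------------
ACC-103: refund    
ACC-105: withdrawal
ACC-103: payment   
ACC-103: transfer  
ACC-105: fee       
ACC-103: refund    
ACC-103: deposit   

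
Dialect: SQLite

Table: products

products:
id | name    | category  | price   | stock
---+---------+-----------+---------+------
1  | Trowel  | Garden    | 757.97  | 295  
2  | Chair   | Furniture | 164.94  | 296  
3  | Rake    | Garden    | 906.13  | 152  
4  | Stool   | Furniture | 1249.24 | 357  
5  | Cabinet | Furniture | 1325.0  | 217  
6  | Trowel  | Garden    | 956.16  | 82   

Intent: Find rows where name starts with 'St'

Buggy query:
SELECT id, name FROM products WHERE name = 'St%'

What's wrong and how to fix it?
Bug: '=' compares the literal string including the % character; pattern matching needs LIKE

Fix: Replace '=' with LIKE so 'St%' is treated as a pattern

Corrected query:
SELECT id, name FROM products WHERE name LIKE 'St%'

Result:
id | name 
---+------
4  | Stool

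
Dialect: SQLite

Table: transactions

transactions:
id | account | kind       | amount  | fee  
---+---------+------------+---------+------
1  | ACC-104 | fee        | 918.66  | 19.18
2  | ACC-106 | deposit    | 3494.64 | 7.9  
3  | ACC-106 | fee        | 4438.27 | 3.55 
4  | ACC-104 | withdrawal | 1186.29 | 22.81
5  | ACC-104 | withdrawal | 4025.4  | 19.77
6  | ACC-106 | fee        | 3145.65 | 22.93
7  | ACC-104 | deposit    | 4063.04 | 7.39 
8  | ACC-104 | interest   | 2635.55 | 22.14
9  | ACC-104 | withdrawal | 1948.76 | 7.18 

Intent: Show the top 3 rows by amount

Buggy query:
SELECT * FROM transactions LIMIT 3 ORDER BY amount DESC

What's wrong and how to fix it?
Bug: ORDER BY cannot follow LIMIT; LIMIT is the final clause

Fix: Swap the clauses: ORDER BY first, then LIMIT

Corrected query:
SELECT * FROM transactions ORDER BY amount DESC LIMIT 3

Result:
id | account | kind       | amount  | fee  
---+---------+------------+---------+------
3  | ACC-106 | fee        | 4438.27 | 3.55 
7  | ACC-104 | deposit    | 4063.04 | 7.39 
5  | ACC-104 | withdrawal | 4025.4  | 19.77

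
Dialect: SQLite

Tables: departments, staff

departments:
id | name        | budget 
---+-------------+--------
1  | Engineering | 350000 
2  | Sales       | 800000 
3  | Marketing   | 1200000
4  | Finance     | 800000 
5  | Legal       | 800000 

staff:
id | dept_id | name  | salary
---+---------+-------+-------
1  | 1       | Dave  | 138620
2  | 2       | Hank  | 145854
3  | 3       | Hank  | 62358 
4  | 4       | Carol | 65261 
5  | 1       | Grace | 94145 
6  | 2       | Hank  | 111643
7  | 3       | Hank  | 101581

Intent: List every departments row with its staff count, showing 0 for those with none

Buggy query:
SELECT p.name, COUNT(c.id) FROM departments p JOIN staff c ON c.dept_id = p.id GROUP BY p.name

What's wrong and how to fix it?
Bug: An inner join excludes parents with zero children

Fix: Switch to LEFT JOIN to retain unmatched parent rows

Corrected query:
SELECT p.name, COUNT(c.id) FROM departments p LEFT JOIN staff c ON c.dept_id = p.id GROUP BY p.name

Result:
name        | COUNT(c.id)
------------+------------
Engineering | 2          
Finance     | 1          
Legal       | 0          
Marketing   | 2          
Sales       | 2          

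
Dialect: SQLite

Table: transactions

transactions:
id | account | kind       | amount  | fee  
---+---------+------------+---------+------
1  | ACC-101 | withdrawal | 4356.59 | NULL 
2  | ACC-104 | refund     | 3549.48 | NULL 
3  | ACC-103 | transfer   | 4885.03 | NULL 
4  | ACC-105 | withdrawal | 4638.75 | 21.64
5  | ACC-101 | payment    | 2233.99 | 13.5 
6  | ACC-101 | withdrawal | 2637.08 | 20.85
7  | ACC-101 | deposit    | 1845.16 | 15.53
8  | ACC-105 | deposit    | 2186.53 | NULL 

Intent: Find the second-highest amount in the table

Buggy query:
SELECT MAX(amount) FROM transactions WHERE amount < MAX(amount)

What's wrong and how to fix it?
Bug: The inner MAX is an aggregate inside WHERE, which is not allowed

Fix: Put the inner MAX in a scalar subquery

Corrected query:
SELECT MAX(amount) FROM transactions WHERE amount < (SELECT MAX(amount) FROM transactions)

Result:
MAX(amount)
-----------
4638.75    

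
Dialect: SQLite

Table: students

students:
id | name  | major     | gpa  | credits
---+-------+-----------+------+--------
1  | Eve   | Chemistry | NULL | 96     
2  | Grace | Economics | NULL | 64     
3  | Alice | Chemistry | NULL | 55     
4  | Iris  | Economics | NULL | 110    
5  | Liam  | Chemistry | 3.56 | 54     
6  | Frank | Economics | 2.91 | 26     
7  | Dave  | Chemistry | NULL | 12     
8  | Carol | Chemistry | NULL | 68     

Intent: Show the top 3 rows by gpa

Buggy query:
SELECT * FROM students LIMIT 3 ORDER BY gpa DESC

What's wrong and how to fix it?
Bug: ORDER BY cannot follow LIMIT; LIMIT is the final clause

Fix: Sort with ORDER BY, then apply LIMIT

Corrected query:
SELECT * FROM students ORDER BY gpa DESC LIMIT 3

Result:
id | name  | major     | gpa  | credits
---+-------+-----------+------+--------
5  | Liam  | Chemistry | 3.56 | 54     
6  | Frank | Economics | 2.91 | 26     
1  | Eve   | Chemistry | NULL | 96     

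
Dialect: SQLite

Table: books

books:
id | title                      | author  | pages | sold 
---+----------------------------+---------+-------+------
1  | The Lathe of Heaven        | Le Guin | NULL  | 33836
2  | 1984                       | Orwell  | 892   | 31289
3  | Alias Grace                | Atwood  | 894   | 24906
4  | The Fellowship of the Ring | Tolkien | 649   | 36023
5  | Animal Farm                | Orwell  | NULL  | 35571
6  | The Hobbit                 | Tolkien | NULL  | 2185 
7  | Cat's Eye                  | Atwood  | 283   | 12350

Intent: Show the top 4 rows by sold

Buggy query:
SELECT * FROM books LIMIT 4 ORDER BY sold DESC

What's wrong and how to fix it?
Bug: ORDER BY cannot follow LIMIT; LIMIT is the final clause

Fix: Sort with ORDER BY, then apply LIMIT

Corrected query:
SELECT * FROM books ORDER BY sold DESC LIMIT 4

Result:
id | title                      | author  | pages | sold 
---+----------------------------+---------+-------+------
4  | The Fellowship of the Ring | Tolkien | 649   | 36023
5  | Animal Farm                | Orwell  | NULL  | 35571
1  | The Lathe of Heaven        | Le Guin | NULL  | 33836
2  | 1984                       | Orwell  | 892   | 31289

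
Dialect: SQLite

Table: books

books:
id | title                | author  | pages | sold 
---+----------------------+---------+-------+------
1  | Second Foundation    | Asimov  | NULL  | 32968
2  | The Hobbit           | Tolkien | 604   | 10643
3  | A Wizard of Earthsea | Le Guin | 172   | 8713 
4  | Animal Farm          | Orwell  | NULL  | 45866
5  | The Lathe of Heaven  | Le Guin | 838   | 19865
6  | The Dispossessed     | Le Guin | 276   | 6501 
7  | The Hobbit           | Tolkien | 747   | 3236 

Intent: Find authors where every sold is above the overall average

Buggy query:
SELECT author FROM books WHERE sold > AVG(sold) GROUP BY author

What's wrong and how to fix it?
Bug: WHERE evaluates per row before aggregation, so AVG() is unavailable

Fix: Use a subquery for AVG and a HAVING MIN(...) filter so the condition holds for every row in the group

Corrected query:
SELECT author FROM books GROUP BY author HAVING MIN(sold) > (SELECT AVG(sold) FROM books)

Result:
author
------
Asimov
Orwell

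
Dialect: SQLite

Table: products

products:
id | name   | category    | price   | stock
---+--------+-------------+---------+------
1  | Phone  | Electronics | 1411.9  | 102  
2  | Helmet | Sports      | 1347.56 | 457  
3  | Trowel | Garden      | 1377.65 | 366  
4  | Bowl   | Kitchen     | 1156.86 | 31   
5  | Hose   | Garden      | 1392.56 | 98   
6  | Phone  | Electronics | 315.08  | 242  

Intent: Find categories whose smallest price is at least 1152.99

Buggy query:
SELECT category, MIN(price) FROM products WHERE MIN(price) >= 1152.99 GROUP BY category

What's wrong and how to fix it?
Bug: MIN() in WHERE is a misuse of aggregate

Fix: Replace WHERE with HAVING after the GROUP BY

Corrected query:
SELECT category, MIN(price) FROM products GROUP BY category HAVING MIN(price) >= 1152.99

Result:
category | MIN(price)
---------+-----------
Garden   | 1377.65   
Kitchen  | 1156.86   
Sports   | 1347.56   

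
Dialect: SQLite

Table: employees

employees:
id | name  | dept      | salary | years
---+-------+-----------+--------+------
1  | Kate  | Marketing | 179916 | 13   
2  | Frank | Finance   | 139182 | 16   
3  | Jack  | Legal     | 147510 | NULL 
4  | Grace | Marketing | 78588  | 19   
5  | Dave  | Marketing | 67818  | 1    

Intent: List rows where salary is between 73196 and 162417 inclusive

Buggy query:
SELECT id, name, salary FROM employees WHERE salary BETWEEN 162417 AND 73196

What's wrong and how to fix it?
Bug: The bounds are reversed; BETWEEN a AND b requires a <= b to match anything

Fix: Write BETWEEN 73196 AND 162417

Corrected query:
SELECT id, name, salary FROM employees WHERE salary BETWEEN 73196 AND 162417

Result:
id | name  | salary
---+-------+-------
2  | Frank | 139182
3  | Jack  | 147510
4  | Grace | 78588 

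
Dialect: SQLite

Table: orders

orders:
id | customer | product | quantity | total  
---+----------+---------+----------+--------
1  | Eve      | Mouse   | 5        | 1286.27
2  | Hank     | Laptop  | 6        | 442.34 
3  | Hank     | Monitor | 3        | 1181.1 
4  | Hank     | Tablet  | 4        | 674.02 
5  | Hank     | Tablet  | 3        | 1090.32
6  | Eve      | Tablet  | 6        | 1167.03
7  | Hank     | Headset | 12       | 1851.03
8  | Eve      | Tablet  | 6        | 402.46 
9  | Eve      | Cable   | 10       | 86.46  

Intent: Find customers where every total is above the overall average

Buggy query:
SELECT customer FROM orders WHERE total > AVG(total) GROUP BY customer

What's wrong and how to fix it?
Bug: WHERE evaluates per row before aggregation, so AVG() is unavailable

Fix: Use a subquery for AVG and a HAVING MIN(...) filter so the condition holds for every row in the group

Corrected query:
SELECT customer FROM orders GROUP BY customer HAVING MIN(total) > (SELECT AVG(total) FROM orders)

Result:
(no rows)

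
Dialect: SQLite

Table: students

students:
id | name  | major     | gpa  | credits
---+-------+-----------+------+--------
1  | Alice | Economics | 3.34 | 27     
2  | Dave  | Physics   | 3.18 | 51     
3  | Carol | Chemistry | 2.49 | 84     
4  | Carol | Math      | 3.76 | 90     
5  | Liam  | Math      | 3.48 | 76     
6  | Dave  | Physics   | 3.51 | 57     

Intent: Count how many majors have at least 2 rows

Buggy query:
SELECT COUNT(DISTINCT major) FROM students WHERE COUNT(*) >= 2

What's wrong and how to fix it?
Bug: WHERE filters individual rows, not groups, so a group-level COUNT is invalid there

Fix: Group first with HAVING COUNT(*) >= 2, then COUNT the resulting groups

Corrected query:
SELECT COUNT(*) FROM (SELECT major FROM students GROUP BY major HAVING COUNT(*) >= 2)

Result:
COUNT(*)
--------
2       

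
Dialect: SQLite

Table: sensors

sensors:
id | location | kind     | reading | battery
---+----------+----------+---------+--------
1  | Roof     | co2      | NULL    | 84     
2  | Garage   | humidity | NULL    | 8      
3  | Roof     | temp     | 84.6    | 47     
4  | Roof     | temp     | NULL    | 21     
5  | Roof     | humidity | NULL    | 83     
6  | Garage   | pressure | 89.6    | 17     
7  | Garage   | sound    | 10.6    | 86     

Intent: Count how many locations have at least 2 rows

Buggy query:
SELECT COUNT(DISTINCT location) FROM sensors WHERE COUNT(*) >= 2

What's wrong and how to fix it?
Bug: WHERE filters individual rows, not groups, so a group-level COUNT is invalid there

Fix: Group first with HAVING COUNT(*) >= 2, then COUNT the resulting groups

Corrected query:
SELECT COUNT(*) FROM (SELECT location FROM sensors GROUP BY location HAVING COUNT(*) >= 2)

Result:
COUNT(*)
--------
2       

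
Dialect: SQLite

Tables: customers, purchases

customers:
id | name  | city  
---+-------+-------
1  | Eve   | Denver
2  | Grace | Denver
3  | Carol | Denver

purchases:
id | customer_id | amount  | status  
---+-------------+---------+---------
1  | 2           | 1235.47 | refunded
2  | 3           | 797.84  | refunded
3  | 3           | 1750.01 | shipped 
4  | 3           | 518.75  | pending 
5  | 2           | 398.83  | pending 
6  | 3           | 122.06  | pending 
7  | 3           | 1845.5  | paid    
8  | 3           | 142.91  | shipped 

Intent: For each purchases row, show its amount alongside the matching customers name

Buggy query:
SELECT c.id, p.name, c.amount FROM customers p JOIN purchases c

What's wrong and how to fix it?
Bug: JOIN with no ON clause produces a cartesian product; every purchases row pairs with every customers row

Fix: Add ON c.customer_id = p.id to the JOIN

Corrected query:
SELECT c.id, p.name, c.amount FROM customers p JOIN purchases c ON c.customer_id = p.id

Result:
id | name  | amount 
---+-------+--------
1  | Grace | 1235.47
2  | Carol | 797.84 
3  | Carol | 1750.01
4  | Carol | 518.75 
5  | Grace | 398.83 
6  | Carol | 122.06 
7  | Carol | 1845.5 
8  | Carol | 142.91 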